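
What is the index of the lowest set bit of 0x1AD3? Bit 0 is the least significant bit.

0

0x1AD3 = 1101011010011
Trailing zeros: 0, so the lowest set bit is bit 0 (value 1).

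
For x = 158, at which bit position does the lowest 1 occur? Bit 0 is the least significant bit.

1

158 = 10011110
Trailing zeros: 1, so the lowest set bit is bit 1 (value 2).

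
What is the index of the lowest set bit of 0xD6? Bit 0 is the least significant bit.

1

0xD6 = 11010110
Trailing zeros: 1, so the lowest set bit is bit 1 (value 2).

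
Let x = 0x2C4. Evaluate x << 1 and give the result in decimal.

0x2C4 = 01011000100
shift left by 1 → 10110001000 = 1416
(equivalently, 708 × 2^1 = 708 × 2)

1416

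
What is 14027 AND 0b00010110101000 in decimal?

1160

14027 = 11011011001011
b = 00010110101000
AND → 00010010001000 = 1160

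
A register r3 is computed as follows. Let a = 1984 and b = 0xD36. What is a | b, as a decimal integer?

4086

1984 = 011111000000
0xD36 = 110100110110
 OR → 111111110110 = 4086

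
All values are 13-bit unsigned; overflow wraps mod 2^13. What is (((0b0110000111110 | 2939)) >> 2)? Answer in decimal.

0b0110000111110 = 0110000111110
2939 = 0101101111011
→ | → 0111101111111 = 3967
→ >> 2 → 0001111011111 = 991

991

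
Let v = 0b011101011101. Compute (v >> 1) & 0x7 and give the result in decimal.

v = 011101011101
Shift right by 1: 01110101110
Mask low 3 bits: 110 = 6

6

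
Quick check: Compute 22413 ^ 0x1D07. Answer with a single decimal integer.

19082

22413 = 101011110001101
0x1D07 = 001110100000111
XOR → 100101010001010 = 19082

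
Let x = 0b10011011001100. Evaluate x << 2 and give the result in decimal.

x = 0010011011001100
shift left by 2 → 1001101100110000 = 39728
(equivalently, 9932 × 2^2 = 9932 × 4)

39728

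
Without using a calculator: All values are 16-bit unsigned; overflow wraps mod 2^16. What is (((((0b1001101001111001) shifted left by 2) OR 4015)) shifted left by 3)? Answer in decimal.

0b1001101001111001 = 1001101001111001
→ shifted left by 2 (mod 2^16) → 0110100111100100 = 27108
4015 = 0000111110101111
→ OR → 0110111111101111 = 28655
→ shifted left by 3 (mod 2^16) → 0111111101111000 = 32632

32632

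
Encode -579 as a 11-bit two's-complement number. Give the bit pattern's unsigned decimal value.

579 in 11 bits: 01001000011
Invert: 10110111100
Add 1:  10110111101 = 1469
(Check: 2^11 - 579 = 2048 - 579 = 1469.)

1469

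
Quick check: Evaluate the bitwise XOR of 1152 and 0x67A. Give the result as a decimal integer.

762

1152 = 10010000000
0x67A = 11001111010
XOR → 01011111010 = 762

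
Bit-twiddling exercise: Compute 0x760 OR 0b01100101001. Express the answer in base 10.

0x760 = 11101100000
b = 01100101001
 OR → 11101101001 = 1897

1897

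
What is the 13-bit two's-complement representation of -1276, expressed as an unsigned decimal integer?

6916

1276 in 13 bits: 0010011111100
Invert: 1101100000011
Add 1:  1101100000100 = 6916
(Check: 2^13 - 1276 = 8192 - 1276 = 6916.)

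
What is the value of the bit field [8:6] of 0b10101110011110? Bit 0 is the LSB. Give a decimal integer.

6

v = 10101110011110
Shift right by 6: 10101110
Mask low 3 bits: 110 = 6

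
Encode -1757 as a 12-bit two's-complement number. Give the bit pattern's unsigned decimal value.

1757 in 12 bits: 011011011101
Invert: 100100100010
Add 1:  100100100011 = 2339
(Check: 2^12 - 1757 = 4096 - 1757 = 2339.)

2339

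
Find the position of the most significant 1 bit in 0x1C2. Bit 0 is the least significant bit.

8

0x1C2 = 111000010
The topmost 1 is at position 8 (since 2^8 = 256 ≤ 450 < 512).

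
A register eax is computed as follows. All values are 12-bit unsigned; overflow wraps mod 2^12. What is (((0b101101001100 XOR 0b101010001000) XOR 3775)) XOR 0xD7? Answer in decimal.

4012

0b101101001100 = 101101001100
0b101010001000 = 101010001000
→ XOR → 000111000100 = 452
3775 = 111010111111
→ XOR → 111101111011 = 3963
0xD7 = 000011010111
→ XOR → 111110101100 = 4012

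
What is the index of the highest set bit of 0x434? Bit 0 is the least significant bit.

10

0x434 = 10000110100
The topmost 1 is at position 10 (since 2^10 = 1024 ≤ 1076 < 2048).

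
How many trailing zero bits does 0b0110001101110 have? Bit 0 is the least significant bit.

0b0110001101110 = 110001101110
Trailing zeros: 1, so the lowest set bit is bit 1 (value 2).

1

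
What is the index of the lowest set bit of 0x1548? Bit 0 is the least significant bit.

0x1548 = 1010101001000
Trailing zeros: 3, so the lowest set bit is bit 3 (value 8).

3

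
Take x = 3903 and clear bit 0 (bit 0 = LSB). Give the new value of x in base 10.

x = 0111100111111
bit 0 is currently 1; clear it via x & ~(1 << 0) = x & ~1
→ 0111100111110 = 3902

3902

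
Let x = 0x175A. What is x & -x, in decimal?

x = 1011101011010 = 5978
-x (two's complement) = …0100010100110
AND   = 0000000000010 = 2
(x & -x isolates the lowest set bit of x.)

2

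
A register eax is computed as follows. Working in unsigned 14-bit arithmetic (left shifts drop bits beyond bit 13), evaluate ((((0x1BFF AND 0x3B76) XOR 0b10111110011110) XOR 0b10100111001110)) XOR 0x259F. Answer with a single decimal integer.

0x1BFF = 01101111111111
0x3B76 = 11101101110110
→ AND → 01101101110110 = 7030
0b10111110011110 = 10111110011110
→ XOR → 11010011101000 = 13544
0b10100111001110 = 10100111001110
→ XOR → 01110100100110 = 7462
0x259F = 10010110011111
→ XOR → 11100010111001 = 14521

14521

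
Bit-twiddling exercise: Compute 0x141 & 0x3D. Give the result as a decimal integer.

1

0x141 = 101000001
0x3D = 000111101
AND → 000000001 = 1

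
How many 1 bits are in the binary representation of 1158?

4

1158 = 10010000110
Count the 1s: 1 + 1 + 1 + 1 = 4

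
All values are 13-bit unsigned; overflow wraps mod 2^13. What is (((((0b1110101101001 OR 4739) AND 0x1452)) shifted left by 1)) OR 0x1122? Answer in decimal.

6566

0b1110101101001 = 1110101101001
4739 = 1001010000011
→ OR → 1111111101011 = 8171
0x1452 = 1010001010010
→ AND → 1010001000010 = 5186
→ shifted left by 1 (mod 2^13) → 0100010000100 = 2180
0x1122 = 1000100100010
→ OR → 1100110100110 = 6566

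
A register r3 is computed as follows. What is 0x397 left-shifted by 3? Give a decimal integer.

7352

0x397 = 0001110010111
shift left by 3 → 1110010111000 = 7352
(equivalently, 919 × 2^3 = 919 × 8)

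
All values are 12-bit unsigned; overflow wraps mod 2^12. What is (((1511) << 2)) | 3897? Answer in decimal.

1511 = 010111100111
→ << 2 (mod 2^12) → 011110011100 = 1948
3897 = 111100111001
→ | → 111110111101 = 4029

4029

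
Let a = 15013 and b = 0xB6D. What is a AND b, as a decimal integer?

15013 = 11101010100101
0xB6D = 00101101101101
AND → 00101000100101 = 2597

2597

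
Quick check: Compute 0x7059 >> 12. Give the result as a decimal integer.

0x7059 = 111000001011001
shift right by 12 → 000000000000111 = 7
(equivalently, floor(28761 / 4096))

7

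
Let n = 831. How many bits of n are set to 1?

8

831 = 1100111111
Count the 1s: 1 + 1 + 1 + 1 + 1 + 1 + 1 + 1 = 8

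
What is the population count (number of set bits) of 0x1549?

0x1549 = 1010101001001
Count the 1s: 1 + 1 + 1 + 1 + 1 + 1 = 6

6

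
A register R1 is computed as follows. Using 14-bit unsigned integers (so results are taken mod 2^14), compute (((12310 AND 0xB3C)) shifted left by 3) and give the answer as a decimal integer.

160

12310 = 11000000010110
0xB3C = 00101100111100
→ AND → 00000000010100 = 20
→ shifted left by 3 (mod 2^14) → 00000010100000 = 160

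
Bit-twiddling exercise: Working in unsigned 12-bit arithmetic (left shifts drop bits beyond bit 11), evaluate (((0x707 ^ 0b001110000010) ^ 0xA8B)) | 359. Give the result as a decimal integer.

0x707 = 011100000111
0b001110000010 = 001110000010
→ ^ → 010010000101 = 1157
0xA8B = 101010001011
→ ^ → 111000001110 = 3598
359 = 000101100111
→ | → 111101101111 = 3951

3951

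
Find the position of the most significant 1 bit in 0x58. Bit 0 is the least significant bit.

6

0x58 = 1011000
The topmost 1 is at position 6 (since 2^6 = 64 ≤ 88 < 128).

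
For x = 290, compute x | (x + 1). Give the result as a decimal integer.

291

x = 100100010 = 290
x + 1 = 100100011
OR    = 100100011 = 291
(x | (x + 1) sets the lowest cleared bit.)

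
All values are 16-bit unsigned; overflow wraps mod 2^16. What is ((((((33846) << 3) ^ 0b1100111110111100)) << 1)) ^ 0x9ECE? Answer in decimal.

17110

33846 = 1000010000110110
→ << 3 (mod 2^16) → 0010000110110000 = 8624
0b1100111110111100 = 1100111110111100
→ ^ → 1110111000001100 = 60940
→ << 1 (mod 2^16) → 1101110000011000 = 56344
0x9ECE = 1001111011001110
→ ^ → 0100001011010110 = 17110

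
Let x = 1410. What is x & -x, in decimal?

2

x = 10110000010 = 1410
-x (two's complement) = …01001111110
AND   = 00000000010 = 2
(x & -x isolates the lowest set bit of x.)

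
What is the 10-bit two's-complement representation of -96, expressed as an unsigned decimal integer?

928

96 in 10 bits: 0001100000
Invert: 1110011111
Add 1:  1110100000 = 928
(Check: 2^10 - 96 = 1024 - 96 = 928.)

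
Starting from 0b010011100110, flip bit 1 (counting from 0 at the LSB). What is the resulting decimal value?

1252

x = 010011100110
bit 1 is currently 1; toggle it via x ^ (1 << 1) = x ^ 2
→ 010011100100 = 1252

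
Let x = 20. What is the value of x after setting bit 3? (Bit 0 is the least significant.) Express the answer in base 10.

x = 0000010100
bit 3 is currently 0; set it via x | (1 << 3) = x | 8
→ 0000011100 = 28

28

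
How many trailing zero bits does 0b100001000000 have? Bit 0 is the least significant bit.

0b100001000000 = 100001000000
Trailing zeros: 6, so the lowest set bit is bit 6 (value 64).

6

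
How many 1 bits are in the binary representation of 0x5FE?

9

0x5FE = 10111111110
Count the 1s: 1 + 1 + 1 + 1 + 1 + 1 + 1 + 1 + 1 = 9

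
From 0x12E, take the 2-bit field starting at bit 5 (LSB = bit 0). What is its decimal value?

v = 100101110
Shift right by 5: 1001
Mask low 2 bits: 01 = 1

1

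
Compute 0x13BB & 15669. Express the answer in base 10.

4401

0x13BB = 01001110111011
15669 = 11110100110101
AND → 01000100110001 = 4401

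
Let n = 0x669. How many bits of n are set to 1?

0x669 = 11001101001
Count the 1s: 1 + 1 + 1 + 1 + 1 + 1 = 6

6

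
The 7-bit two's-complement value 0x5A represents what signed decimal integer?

-38

pattern = 1011010 (MSB is 1 ⇒ negative)
Invert: 0100101, add 1 → 0100110 = 38, so the value is -38.
(Equivalently: 90 - 2^7 = 90 - 128 = -38.)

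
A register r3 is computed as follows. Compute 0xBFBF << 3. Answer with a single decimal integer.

0xBFBF = 0001011111110111111
shift left by 3 → 1011111110111111000 = 392696
(equivalently, 49087 × 2^3 = 49087 × 8)

392696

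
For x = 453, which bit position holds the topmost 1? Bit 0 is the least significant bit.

8

453 = 111000101
The topmost 1 is at position 8 (since 2^8 = 256 ≤ 453 < 512).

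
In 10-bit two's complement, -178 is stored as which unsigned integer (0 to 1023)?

178 in 10 bits: 0010110010
Invert: 1101001101
Add 1:  1101001110 = 846
(Check: 2^10 - 178 = 1024 - 178 = 846.)

846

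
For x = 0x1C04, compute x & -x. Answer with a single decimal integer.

x = 1110000000100 = 7172
-x (two's complement) = …0001111111100
AND   = 0000000000100 = 4
(x & -x isolates the lowest set bit of x.)

4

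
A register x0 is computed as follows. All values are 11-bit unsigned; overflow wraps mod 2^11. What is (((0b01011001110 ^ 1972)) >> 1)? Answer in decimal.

0b01011001110 = 01011001110
1972 = 11110110100
→ ^ → 10101111010 = 1402
→ >> 1 → 01010111101 = 701

701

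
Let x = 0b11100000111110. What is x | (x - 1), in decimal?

14399

x = 11100000111110 = 14398
x - 1 = 11100000111101
OR    = 11100000111111 = 14399
(x | (x - 1) sets all bits below the lowest set bit.)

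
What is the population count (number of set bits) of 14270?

11

14270 = 11011110111110
Count the 1s: 1 + 1 + 1 + 1 + 1 + 1 + 1 + 1 + 1 + 1 + 1 = 11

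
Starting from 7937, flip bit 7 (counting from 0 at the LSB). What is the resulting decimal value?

8065

x = 1111100000001
bit 7 is currently 0; toggle it via x ^ (1 << 7) = x ^ 128
→ 1111110000001 = 8065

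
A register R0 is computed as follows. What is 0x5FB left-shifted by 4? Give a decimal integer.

0x5FB = 000010111111011
shift left by 4 → 101111110110000 = 24496
(equivalently, 1531 × 2^4 = 1531 × 16)

24496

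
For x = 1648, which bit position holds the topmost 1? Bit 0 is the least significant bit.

1648 = 11001110000
The topmost 1 is at position 10 (since 2^10 = 1024 ≤ 1648 < 2048).

10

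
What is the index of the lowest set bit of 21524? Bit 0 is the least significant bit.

21524 = 101010000010100
Trailing zeros: 2, so the lowest set bit is bit 2 (value 4).

2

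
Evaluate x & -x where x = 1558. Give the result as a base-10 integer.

2

x = 11000010110 = 1558
-x (two's complement) = …00111101010
AND   = 00000000010 = 2
(x & -x isolates the lowest set bit of x.)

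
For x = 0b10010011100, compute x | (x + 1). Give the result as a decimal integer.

x = 10010011100 = 1180
x + 1 = 10010011101
OR    = 10010011101 = 1181
(x | (x + 1) sets the lowest cleared bit.)

1181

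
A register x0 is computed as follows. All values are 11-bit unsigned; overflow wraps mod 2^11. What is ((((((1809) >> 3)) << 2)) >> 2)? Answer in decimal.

226

1809 = 11100010001
→ >> 3 → 00011100010 = 226
→ << 2 (mod 2^11) → 01110001000 = 904
→ >> 2 → 00011100010 = 226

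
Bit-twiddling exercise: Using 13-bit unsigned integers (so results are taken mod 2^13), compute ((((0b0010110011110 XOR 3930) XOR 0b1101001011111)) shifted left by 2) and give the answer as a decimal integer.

620

0b0010110011110 = 0010110011110
3930 = 0111101011010
→ XOR → 0101011000100 = 2756
0b1101001011111 = 1101001011111
→ XOR → 1000010011011 = 4251
→ shifted left by 2 (mod 2^13) → 0001001101100 = 620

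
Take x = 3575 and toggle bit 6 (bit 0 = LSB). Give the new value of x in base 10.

3511

x = 0110111110111
bit 6 is currently 1; toggle it via x ^ (1 << 6) = x ^ 64
→ 0110110110111 = 3511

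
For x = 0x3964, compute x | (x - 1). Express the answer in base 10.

x = 11100101100100 = 14692
x - 1 = 11100101100011
OR    = 11100101100111 = 14695
(x | (x - 1) sets all bits below the lowest set bit.)

14695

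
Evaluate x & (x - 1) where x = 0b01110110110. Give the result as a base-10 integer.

948

x = 1110110110 = 950
x - 1 = 1110110101
AND   = 1110110100 = 948
(x & (x - 1) clears the lowest set bit of x.)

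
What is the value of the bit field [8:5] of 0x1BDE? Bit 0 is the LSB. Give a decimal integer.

14

v = 1101111011110
Shift right by 5: 11011110
Mask low 4 bits: 1110 = 14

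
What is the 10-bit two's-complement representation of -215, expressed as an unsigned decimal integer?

215 in 10 bits: 0011010111
Invert: 1100101000
Add 1:  1100101001 = 809
(Check: 2^10 - 215 = 1024 - 215 = 809.)

809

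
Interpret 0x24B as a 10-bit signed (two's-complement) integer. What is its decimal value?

-437

pattern = 1001001011 (MSB is 1 ⇒ negative)
Invert: 0110110100, add 1 → 0110110101 = 437, so the value is -437.
(Equivalently: 587 - 2^10 = 587 - 1024 = -437.)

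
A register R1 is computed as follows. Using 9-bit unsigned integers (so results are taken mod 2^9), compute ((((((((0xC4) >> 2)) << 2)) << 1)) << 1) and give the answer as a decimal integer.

272

0xC4 = 011000100
→ >> 2 → 000110001 = 49
→ << 2 (mod 2^9) → 011000100 = 196
→ << 1 (mod 2^9) → 110001000 = 392
→ << 1 (mod 2^9) → 100010000 = 272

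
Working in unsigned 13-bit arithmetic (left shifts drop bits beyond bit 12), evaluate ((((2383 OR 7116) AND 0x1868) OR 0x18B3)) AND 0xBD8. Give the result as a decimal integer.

2264

2383 = 0100101001111
7116 = 1101111001100
→ OR → 1101111001111 = 7119
0x1868 = 1100001101000
→ AND → 1100001001000 = 6216
0x18B3 = 1100010110011
→ OR → 1100011111011 = 6395
0xBD8 = 0101111011000
→ AND → 0100011011000 = 2264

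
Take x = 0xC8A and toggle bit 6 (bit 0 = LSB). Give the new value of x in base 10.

3274

x = 110010001010
bit 6 is currently 0; toggle it via x ^ (1 << 6) = x ^ 64
→ 110011001010 = 3274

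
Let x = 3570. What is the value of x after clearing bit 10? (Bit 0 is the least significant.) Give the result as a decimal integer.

2546

x = 110111110010
bit 10 is currently 1; clear it via x & ~(1 << 10) = x & ~1024
→ 100111110010 = 2546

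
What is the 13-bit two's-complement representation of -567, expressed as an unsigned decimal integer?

567 in 13 bits: 0001000110111
Invert: 1110111001000
Add 1:  1110111001001 = 7625
(Check: 2^13 - 567 = 8192 - 567 = 7625.)

7625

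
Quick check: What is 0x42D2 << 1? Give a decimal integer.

34212

0x42D2 = 0100001011010010
shift left by 1 → 1000010110100100 = 34212
(equivalently, 17106 × 2^1 = 17106 × 2)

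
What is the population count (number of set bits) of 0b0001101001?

4

n = 1101001
Count the 1s: 1 + 1 + 1 + 1 = 4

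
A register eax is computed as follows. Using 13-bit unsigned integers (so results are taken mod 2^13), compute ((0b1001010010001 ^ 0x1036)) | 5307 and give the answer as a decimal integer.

5823

0b1001010010001 = 1001010010001
0x1036 = 1000000110110
→ ^ → 0001010100111 = 679
5307 = 1010010111011
→ | → 1011010111111 = 5823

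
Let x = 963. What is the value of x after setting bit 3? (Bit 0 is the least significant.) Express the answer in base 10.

x = 1111000011
bit 3 is currently 0; set it via x | (1 << 3) = x | 8
→ 1111001011 = 971

971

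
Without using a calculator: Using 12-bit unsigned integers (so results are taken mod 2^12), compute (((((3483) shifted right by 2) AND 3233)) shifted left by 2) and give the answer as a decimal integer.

3483 = 110110011011
→ shifted right by 2 → 001101100110 = 870
3233 = 110010100001
→ AND → 000000100000 = 32
→ shifted left by 2 (mod 2^12) → 000010000000 = 128

128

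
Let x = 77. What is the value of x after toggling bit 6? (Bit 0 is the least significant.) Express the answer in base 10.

13

x = 01001101
bit 6 is currently 1; toggle it via x ^ (1 << 6) = x ^ 64
→ 00001101 = 13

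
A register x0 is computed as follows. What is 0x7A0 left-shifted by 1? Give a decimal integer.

0x7A0 = 011110100000
shift left by 1 → 111101000000 = 3904
(equivalently, 1952 × 2^1 = 1952 × 2)

3904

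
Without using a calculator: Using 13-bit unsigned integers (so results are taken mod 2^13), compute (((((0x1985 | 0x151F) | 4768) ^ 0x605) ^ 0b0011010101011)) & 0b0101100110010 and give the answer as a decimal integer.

2832

0x1985 = 1100110000101
0x151F = 1010100011111
→ | → 1110110011111 = 7583
4768 = 1001010100000
→ | → 1111110111111 = 8127
0x605 = 0011000000101
→ ^ → 1100110111010 = 6586
0b0011010101011 = 0011010101011
→ ^ → 1111100010001 = 7953
0b0101100110010 = 0101100110010
→ & → 0101100010000 = 2832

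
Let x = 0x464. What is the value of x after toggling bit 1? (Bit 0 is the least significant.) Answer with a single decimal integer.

1126

x = 010001100100
bit 1 is currently 0; toggle it via x ^ (1 << 1) = x ^ 2
→ 010001100110 = 1126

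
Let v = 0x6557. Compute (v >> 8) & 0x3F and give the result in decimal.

v = 110010101010111
Shift right by 8: 1100101
Mask low 6 bits: 100101 = 37

37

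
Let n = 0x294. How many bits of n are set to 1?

0x294 = 1010010100
Count the 1s: 1 + 1 + 1 + 1 = 4

4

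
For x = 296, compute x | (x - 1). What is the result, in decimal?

303

x = 100101000 = 296
x - 1 = 100100111
OR    = 100101111 = 303
(x | (x - 1) sets all bits below the lowest set bit.)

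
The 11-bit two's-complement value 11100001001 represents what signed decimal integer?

-247

pattern = 11100001001 (MSB is 1 ⇒ negative)
Invert: 00011110110, add 1 → 00011110111 = 247, so the value is -247.
(Equivalently: 1801 - 2^11 = 1801 - 2048 = -247.)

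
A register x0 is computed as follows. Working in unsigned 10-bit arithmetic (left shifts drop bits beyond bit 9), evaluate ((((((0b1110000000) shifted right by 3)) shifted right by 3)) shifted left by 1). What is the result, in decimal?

0b1110000000 = 1110000000
→ shifted right by 3 → 0001110000 = 112
→ shifted right by 3 → 0000001110 = 14
→ shifted left by 1 (mod 2^10) → 0000011100 = 28

28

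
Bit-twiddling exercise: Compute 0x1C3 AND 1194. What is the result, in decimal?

0x1C3 = 00111000011
1194 = 10010101010
AND → 00010000010 = 130

130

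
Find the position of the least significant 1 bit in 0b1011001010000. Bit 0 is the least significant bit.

0b1011001010000 = 1011001010000
Trailing zeros: 4, so the lowest set bit is bit 4 (value 16).

4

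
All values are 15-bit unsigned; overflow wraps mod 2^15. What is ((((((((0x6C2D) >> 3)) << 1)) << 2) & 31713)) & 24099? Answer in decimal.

18464

0x6C2D = 110110000101101
→ >> 3 → 000110110000101 = 3461
→ << 1 (mod 2^15) → 001101100001010 = 6922
→ << 2 (mod 2^15) → 110110000101000 = 27688
31713 = 111101111100001
→ & → 110100000100000 = 26656
24099 = 101111000100011
→ & → 100100000100000 = 18464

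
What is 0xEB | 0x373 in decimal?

0xEB = 0011101011
0x373 = 1101110011
 OR → 1111111011 = 1019

1019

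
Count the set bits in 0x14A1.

5

0x14A1 = 1010010100001
Count the 1s: 1 + 1 + 1 + 1 + 1 = 5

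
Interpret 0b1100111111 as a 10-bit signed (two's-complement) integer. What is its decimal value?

-193

pattern = 1100111111 (MSB is 1 ⇒ negative)
Invert: 0011000000, add 1 → 0011000001 = 193, so the value is -193.
(Equivalently: 831 - 2^10 = 831 - 1024 = -193.)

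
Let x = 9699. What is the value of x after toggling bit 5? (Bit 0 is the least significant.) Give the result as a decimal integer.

9667

x = 10010111100011
bit 5 is currently 1; toggle it via x ^ (1 << 5) = x ^ 32
→ 10010111000011 = 9667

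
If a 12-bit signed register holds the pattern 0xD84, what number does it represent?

pattern = 110110000100 (MSB is 1 ⇒ negative)
Invert: 001001111011, add 1 → 001001111100 = 636, so the value is -636.
(Equivalently: 3460 - 2^12 = 3460 - 4096 = -636.)

-636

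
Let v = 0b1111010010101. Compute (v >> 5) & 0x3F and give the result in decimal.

v = 1111010010101
Shift right by 5: 11110100
Mask low 6 bits: 110100 = 52

52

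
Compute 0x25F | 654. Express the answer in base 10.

0x25F = 1001011111
654 = 1010001110
 OR → 1011011111 = 735

735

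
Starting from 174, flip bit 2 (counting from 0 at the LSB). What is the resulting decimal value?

x = 10101110
bit 2 is currently 1; toggle it via x ^ (1 << 2) = x ^ 4
→ 10101010 = 170

170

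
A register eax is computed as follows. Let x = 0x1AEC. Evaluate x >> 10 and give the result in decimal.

0x1AEC = 1101011101100
shift right by 10 → 0000000000110 = 6
(equivalently, floor(6892 / 1024))

6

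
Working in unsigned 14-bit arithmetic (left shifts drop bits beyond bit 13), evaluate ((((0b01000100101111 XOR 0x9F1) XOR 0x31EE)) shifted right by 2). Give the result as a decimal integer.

0b01000100101111 = 01000100101111
0x9F1 = 00100111110001
→ XOR → 01100011011110 = 6366
0x31EE = 11000111101110
→ XOR → 10100100110000 = 10544
→ shifted right by 2 → 00101001001100 = 2636

2636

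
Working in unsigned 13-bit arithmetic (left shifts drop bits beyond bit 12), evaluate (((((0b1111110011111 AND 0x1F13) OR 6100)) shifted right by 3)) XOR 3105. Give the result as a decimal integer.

0b1111110011111 = 1111110011111
0x1F13 = 1111100010011
→ AND → 1111100010011 = 7955
6100 = 1011111010100
→ OR → 1111111010111 = 8151
→ shifted right by 3 → 0001111111010 = 1018
3105 = 0110000100001
→ XOR → 0111111011011 = 4059

4059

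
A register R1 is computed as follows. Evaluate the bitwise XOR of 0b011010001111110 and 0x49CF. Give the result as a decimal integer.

32177

a = 011010001111110
0x49CF = 100100111001111
XOR → 111110110110001 = 32177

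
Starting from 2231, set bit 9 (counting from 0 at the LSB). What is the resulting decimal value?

x = 100010110111
bit 9 is currently 0; set it via x | (1 << 9) = x | 512
→ 101010110111 = 2743

2743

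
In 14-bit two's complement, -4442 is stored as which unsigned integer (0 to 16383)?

11942

4442 in 14 bits: 01000101011010
Invert: 10111010100101
Add 1:  10111010100110 = 11942
(Check: 2^14 - 4442 = 16384 - 4442 = 11942.)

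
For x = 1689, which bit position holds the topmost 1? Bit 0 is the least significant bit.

10

1689 = 11010011001
The topmost 1 is at position 10 (since 2^10 = 1024 ≤ 1689 < 2048).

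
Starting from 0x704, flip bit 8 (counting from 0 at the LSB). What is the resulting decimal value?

x = 011100000100
bit 8 is currently 1; toggle it via x ^ (1 << 8) = x ^ 256
→ 011000000100 = 1540

1540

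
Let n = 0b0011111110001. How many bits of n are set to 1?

8

n = 11111110001
Count the 1s: 1 + 1 + 1 + 1 + 1 + 1 + 1 + 1 = 8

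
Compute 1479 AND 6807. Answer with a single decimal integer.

135

1479 = 0010111000111
6807 = 1101010010111
AND → 0000010000111 = 135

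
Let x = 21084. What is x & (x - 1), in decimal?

21080

x = 101001001011100 = 21084
x - 1 = 101001001011011
AND   = 101001001011000 = 21080
(x & (x - 1) clears the lowest set bit of x.)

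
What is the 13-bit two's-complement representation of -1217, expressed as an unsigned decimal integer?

1217 in 13 bits: 0010011000001
Invert: 1101100111110
Add 1:  1101100111111 = 6975
(Check: 2^13 - 1217 = 8192 - 1217 = 6975.)

6975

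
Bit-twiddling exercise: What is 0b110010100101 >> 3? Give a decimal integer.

404

x = 110010100101
shift right by 3 → 000110010100 = 404
(equivalently, floor(3237 / 8))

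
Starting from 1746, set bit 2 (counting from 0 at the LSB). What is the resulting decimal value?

x = 011011010010
bit 2 is currently 0; set it via x | (1 << 2) = x | 4
→ 011011010110 = 1750

1750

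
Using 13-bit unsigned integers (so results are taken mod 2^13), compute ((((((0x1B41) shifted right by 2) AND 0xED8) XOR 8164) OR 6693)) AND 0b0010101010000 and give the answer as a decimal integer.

0x1B41 = 1101101000001
→ shifted right by 2 → 0011011010000 = 1744
0xED8 = 0111011011000
→ AND → 0011011010000 = 1744
8164 = 1111111100100
→ XOR → 1100100110100 = 6452
6693 = 1101000100101
→ OR → 1101100110101 = 6965
0b0010101010000 = 0010101010000
→ AND → 0000100010000 = 272

272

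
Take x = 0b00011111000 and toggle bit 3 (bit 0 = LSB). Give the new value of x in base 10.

240

x = 00011111000
bit 3 is currently 1; toggle it via x ^ (1 << 3) = x ^ 8
→ 00011110000 = 240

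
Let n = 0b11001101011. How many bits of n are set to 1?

n = 11001101011
Count the 1s: 1 + 1 + 1 + 1 + 1 + 1 + 1 = 7

7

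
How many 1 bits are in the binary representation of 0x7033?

0x7033 = 111000000110011
Count the 1s: 1 + 1 + 1 + 1 + 1 + 1 + 1 = 7

7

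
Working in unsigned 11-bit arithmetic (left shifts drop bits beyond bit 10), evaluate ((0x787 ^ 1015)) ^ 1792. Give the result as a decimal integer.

0x787 = 11110000111
1015 = 01111110111
→ ^ → 10001110000 = 1136
1792 = 11100000000
→ ^ → 01101110000 = 880

880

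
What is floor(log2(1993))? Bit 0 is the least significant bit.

10

1993 = 11111001001
The topmost 1 is at position 10 (since 2^10 = 1024 ≤ 1993 < 2048).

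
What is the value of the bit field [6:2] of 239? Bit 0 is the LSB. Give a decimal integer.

27

v = 0011101111
Shift right by 2: 00111011
Mask low 5 bits: 11011 = 27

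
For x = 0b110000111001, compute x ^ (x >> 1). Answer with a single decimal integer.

x = 110000111001 = 3129
x>>1 = 011000011100
XOR  = 101000100101 = 2597
(x ^ (x >> 1) gives the standard binary-reflected Gray code of x.)

2597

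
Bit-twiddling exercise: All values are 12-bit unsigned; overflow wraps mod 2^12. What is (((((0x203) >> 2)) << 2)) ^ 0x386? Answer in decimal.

0x203 = 001000000011
→ >> 2 → 000010000000 = 128
→ << 2 (mod 2^12) → 001000000000 = 512
0x386 = 001110000110
→ ^ → 000110000110 = 390

390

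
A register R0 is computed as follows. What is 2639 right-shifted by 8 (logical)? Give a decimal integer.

10

2639 = 101001001111
shift right by 8 → 000000001010 = 10
(equivalently, floor(2639 / 256))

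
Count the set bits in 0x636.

0x636 = 11000110110
Count the 1s: 1 + 1 + 1 + 1 + 1 + 1 = 6

6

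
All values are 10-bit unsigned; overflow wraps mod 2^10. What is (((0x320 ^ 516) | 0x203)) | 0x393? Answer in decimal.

0x320 = 1100100000
516 = 1000000100
→ ^ → 0100100100 = 292
0x203 = 1000000011
→ | → 1100100111 = 807
0x393 = 1110010011
→ | → 1110110111 = 951

951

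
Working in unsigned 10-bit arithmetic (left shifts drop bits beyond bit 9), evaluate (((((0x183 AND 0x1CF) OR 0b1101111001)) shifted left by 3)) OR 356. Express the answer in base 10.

1020

0x183 = 0110000011
0x1CF = 0111001111
→ AND → 0110000011 = 387
0b1101111001 = 1101111001
→ OR → 1111111011 = 1019
→ shifted left by 3 (mod 2^10) → 1111011000 = 984
356 = 0101100100
→ OR → 1111111100 = 1020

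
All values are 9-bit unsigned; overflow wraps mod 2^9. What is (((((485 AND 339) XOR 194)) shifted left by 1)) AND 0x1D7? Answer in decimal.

262

485 = 111100101
339 = 101010011
→ AND → 101000001 = 321
194 = 011000010
→ XOR → 110000011 = 387
→ shifted left by 1 (mod 2^9) → 100000110 = 262
0x1D7 = 111010111
→ AND → 100000110 = 262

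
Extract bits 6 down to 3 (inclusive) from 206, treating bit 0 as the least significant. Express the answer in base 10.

9

v = 000011001110
Shift right by 3: 000011001
Mask low 4 bits: 1001 = 9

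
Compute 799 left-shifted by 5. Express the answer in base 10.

799 = 000001100011111
shift left by 5 → 110001111100000 = 25568
(equivalently, 799 × 2^5 = 799 × 32)

25568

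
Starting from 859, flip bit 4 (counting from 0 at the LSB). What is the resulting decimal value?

x = 1101011011
bit 4 is currently 1; toggle it via x ^ (1 << 4) = x ^ 16
→ 1101001011 = 843

843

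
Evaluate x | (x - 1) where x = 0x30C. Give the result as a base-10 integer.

783

x = 1100001100 = 780
x - 1 = 1100001011
OR    = 1100001111 = 783
(x | (x - 1) sets all bits below the lowest set bit.)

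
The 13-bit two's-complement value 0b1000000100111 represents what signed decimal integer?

-4057

pattern = 1000000100111 (MSB is 1 ⇒ negative)
Invert: 0111111011000, add 1 → 0111111011001 = 4057, so the value is -4057.
(Equivalently: 4135 - 2^13 = 4135 - 8192 = -4057.)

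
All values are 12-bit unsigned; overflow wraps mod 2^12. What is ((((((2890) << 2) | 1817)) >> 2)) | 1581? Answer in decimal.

2031

2890 = 101101001010
→ << 2 (mod 2^12) → 110100101000 = 3368
1817 = 011100011001
→ | → 111100111001 = 3897
→ >> 2 → 001111001110 = 974
1581 = 011000101101
→ | → 011111101111 = 2031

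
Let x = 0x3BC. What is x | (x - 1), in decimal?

959

x = 1110111100 = 956
x - 1 = 1110111011
OR    = 1110111111 = 959
(x | (x - 1) sets all bits below the lowest set bit.)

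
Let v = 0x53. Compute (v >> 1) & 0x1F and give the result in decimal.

9

v = 01010011
Shift right by 1: 0101001
Mask low 5 bits: 01001 = 9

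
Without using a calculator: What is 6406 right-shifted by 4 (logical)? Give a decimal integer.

6406 = 1100100000110
shift right by 4 → 0000110010000 = 400
(equivalently, floor(6406 / 16))

400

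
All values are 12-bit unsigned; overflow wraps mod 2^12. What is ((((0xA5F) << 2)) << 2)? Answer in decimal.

1520

0xA5F = 101001011111
→ << 2 (mod 2^12) → 100101111100 = 2428
→ << 2 (mod 2^12) → 010111110000 = 1520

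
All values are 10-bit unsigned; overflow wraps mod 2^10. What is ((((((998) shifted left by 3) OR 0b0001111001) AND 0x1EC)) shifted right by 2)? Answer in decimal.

90

998 = 1111100110
→ shifted left by 3 (mod 2^10) → 1100110000 = 816
0b0001111001 = 0001111001
→ OR → 1101111001 = 889
0x1EC = 0111101100
→ AND → 0101101000 = 360
→ shifted right by 2 → 0001011010 = 90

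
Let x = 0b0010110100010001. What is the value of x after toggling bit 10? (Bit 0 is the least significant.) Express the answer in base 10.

10513

x = 0010110100010001
bit 10 is currently 1; toggle it via x ^ (1 << 10) = x ^ 1024
→ 0010100100010001 = 10513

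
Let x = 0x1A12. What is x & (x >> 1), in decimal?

2048

x = 1101000010010 = 6674
x>>1 = 0110100001001
AND  = 0100000000000 = 2048
(x & (x >> 1) has a 1 wherever x has two consecutive 1 bits.)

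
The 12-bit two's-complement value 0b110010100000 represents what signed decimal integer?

pattern = 110010100000 (MSB is 1 ⇒ negative)
Invert: 001101011111, add 1 → 001101100000 = 864, so the value is -864.
(Equivalently: 3232 - 2^12 = 3232 - 4096 = -864.)

-864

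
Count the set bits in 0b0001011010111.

7

n = 1011010111
Count the 1s: 1 + 1 + 1 + 1 + 1 + 1 + 1 = 7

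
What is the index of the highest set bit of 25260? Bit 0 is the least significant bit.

14

25260 = 110001010101100
The topmost 1 is at position 14 (since 2^14 = 16384 ≤ 25260 < 32768).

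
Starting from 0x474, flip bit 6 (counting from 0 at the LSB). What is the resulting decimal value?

x = 0010001110100
bit 6 is currently 1; toggle it via x ^ (1 << 6) = x ^ 64
→ 0010000110100 = 1076

1076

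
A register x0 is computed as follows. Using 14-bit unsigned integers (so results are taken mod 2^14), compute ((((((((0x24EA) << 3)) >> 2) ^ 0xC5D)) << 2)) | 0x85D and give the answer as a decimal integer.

0x24EA = 10010011101010
→ << 3 (mod 2^14) → 10011101010000 = 10064
→ >> 2 → 00100111010100 = 2516
0xC5D = 00110001011101
→ ^ → 00010110001001 = 1417
→ << 2 (mod 2^14) → 01011000100100 = 5668
0x85D = 00100001011101
→ | → 01111001111101 = 7805

7805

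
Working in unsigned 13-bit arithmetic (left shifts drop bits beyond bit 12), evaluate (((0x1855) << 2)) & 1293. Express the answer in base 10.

260

0x1855 = 1100001010101
→ << 2 (mod 2^13) → 0000101010100 = 340
1293 = 0010100001101
→ & → 0000100000100 = 260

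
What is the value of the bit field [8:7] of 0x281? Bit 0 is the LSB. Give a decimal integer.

1

v = 1010000001
Shift right by 7: 101
Mask low 2 bits: 01 = 1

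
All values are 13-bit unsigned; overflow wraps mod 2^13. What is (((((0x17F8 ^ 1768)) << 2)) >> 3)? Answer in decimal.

136

0x17F8 = 1011111111000
1768 = 0011011101000
→ ^ → 1000100010000 = 4368
→ << 2 (mod 2^13) → 0010001000000 = 1088
→ >> 3 → 0000010001000 = 136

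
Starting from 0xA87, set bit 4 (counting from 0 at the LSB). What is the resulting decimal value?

2711

x = 101010000111
bit 4 is currently 0; set it via x | (1 << 4) = x | 16
→ 101010010111 = 2711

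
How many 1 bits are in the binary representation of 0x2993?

0x2993 = 10100110010011
Count the 1s: 1 + 1 + 1 + 1 + 1 + 1 + 1 = 7

7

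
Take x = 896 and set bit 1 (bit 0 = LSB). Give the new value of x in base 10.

898

x = 1110000000
bit 1 is currently 0; set it via x | (1 << 1) = x | 2
→ 1110000010 = 898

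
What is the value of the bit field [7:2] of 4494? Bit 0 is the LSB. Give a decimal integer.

35

v = 001000110001110
Shift right by 2: 0010001100011
Mask low 6 bits: 100011 = 35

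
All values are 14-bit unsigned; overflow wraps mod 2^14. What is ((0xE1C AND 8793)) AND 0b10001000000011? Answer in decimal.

512

0xE1C = 00111000011100
8793 = 10001001011001
→ AND → 00001000011000 = 536
0b10001000000011 = 10001000000011
→ AND → 00001000000000 = 512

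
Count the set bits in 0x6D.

0x6D = 1101101
Count the 1s: 1 + 1 + 1 + 1 + 1 = 5

5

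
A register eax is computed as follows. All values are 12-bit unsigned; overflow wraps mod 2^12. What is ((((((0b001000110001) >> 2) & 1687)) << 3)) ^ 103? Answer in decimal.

0b001000110001 = 001000110001
→ >> 2 → 000010001100 = 140
1687 = 011010010111
→ & → 000010000100 = 132
→ << 3 (mod 2^12) → 010000100000 = 1056
103 = 000001100111
→ ^ → 010001000111 = 1095

1095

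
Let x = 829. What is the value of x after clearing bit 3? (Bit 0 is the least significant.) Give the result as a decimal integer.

821

x = 00001100111101
bit 3 is currently 1; clear it via x & ~(1 << 3) = x & ~8
→ 00001100110101 = 821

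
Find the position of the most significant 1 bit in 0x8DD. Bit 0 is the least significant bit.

0x8DD = 100011011101
The topmost 1 is at position 11 (since 2^11 = 2048 ≤ 2269 < 4096).

11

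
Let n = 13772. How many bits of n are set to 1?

8

13772 = 11010111001100
Count the 1s: 1 + 1 + 1 + 1 + 1 + 1 + 1 + 1 = 8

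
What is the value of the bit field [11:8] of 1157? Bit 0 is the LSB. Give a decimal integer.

4

v = 00010010000101
Shift right by 8: 000100
Mask low 4 bits: 0100 = 4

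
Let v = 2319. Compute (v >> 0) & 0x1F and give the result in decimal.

v = 100100001111
Shift right by 0: 100100001111
Mask low 5 bits: 01111 = 15

15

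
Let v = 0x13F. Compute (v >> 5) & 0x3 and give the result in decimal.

v = 0100111111
Shift right by 5: 01001
Mask low 2 bits: 01 = 1

1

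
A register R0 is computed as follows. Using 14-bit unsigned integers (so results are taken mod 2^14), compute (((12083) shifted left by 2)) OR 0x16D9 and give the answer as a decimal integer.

16093

12083 = 10111100110011
→ shifted left by 2 (mod 2^14) → 11110011001100 = 15564
0x16D9 = 01011011011001
→ OR → 11111011011101 = 16093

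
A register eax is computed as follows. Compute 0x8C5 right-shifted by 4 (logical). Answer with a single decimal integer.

140

0x8C5 = 100011000101
shift right by 4 → 000010001100 = 140
(equivalently, floor(2245 / 16))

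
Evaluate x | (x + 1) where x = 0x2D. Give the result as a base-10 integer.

x = 101101 = 45
x + 1 = 101110
OR    = 101111 = 47
(x | (x + 1) sets the lowest cleared bit.)

47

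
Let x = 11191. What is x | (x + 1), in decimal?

x = 10101110110111 = 11191
x + 1 = 10101110111000
OR    = 10101110111111 = 11199
(x | (x + 1) sets the lowest cleared bit.)

11199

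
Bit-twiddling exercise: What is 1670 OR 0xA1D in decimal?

1670 = 011010000110
0xA1D = 101000011101
 OR → 111010011111 = 3743

3743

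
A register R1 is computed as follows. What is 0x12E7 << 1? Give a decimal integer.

9678

0x12E7 = 01001011100111
shift left by 1 → 10010111001110 = 9678
(equivalently, 4839 × 2^1 = 4839 × 2)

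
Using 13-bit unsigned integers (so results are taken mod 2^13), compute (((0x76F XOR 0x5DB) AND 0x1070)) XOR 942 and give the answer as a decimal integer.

0x76F = 0011101101111
0x5DB = 0010111011011
→ XOR → 0001010110100 = 692
0x1070 = 1000001110000
→ AND → 0000000110000 = 48
942 = 0001110101110
→ XOR → 0001110011110 = 926

926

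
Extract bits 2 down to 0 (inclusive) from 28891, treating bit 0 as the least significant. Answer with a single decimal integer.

v = 111000011011011
Shift right by 0: 111000011011011
Mask low 3 bits: 011 = 3

3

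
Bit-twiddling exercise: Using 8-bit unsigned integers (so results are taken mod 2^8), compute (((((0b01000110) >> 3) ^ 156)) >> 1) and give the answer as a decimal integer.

74

0b01000110 = 01000110
→ >> 3 → 00001000 = 8
156 = 10011100
→ ^ → 10010100 = 148
→ >> 1 → 01001010 = 74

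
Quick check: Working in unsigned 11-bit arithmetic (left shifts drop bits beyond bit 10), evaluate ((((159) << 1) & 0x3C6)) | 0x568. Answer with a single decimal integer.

1390

159 = 00010011111
→ << 1 (mod 2^11) → 00100111110 = 318
0x3C6 = 01111000110
→ & → 00100000110 = 262
0x568 = 10101101000
→ | → 10101101110 = 1390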